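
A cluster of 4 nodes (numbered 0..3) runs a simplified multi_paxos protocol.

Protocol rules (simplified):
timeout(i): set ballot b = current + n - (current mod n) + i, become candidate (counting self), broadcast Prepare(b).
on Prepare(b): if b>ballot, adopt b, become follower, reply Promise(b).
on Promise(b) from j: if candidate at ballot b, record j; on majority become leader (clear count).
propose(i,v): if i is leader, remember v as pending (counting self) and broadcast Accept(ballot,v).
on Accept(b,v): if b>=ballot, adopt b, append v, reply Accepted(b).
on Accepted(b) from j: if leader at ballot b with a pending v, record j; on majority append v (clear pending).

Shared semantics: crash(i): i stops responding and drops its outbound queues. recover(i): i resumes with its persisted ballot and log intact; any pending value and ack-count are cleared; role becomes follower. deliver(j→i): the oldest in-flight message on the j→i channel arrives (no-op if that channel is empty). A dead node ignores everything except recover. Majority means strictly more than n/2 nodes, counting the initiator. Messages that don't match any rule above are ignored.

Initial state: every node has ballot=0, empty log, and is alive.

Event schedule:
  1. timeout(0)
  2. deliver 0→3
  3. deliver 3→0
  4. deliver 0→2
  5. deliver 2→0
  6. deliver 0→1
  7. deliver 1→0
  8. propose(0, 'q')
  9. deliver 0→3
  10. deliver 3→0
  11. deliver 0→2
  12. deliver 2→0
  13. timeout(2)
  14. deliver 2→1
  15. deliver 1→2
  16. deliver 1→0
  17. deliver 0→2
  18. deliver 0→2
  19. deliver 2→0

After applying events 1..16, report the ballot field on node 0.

4

e1 timeout(0): 0[cand,b=4,-]
e2 deliver 0→3: 3[foll,b=4,-]
e3 deliver 3→0: ·
e4 deliver 0→2: 2[foll,b=4,-]
e5 deliver 2→0: 0[lead,b=4,-]
e6 deliver 0→1: 1[foll,b=4,-]
e7 deliver 1→0: ·
e8 propose(0,'q'): ·
e9 deliver 0→3: 3[foll,b=4,q]
e10 deliver 3→0: ·
e11 deliver 0→2: 2[foll,b=4,q]
e12 deliver 2→0: 0[lead,b=4,q]
e13 timeout(2): 2[cand,b=10,q]
e14 deliver 2→1: 1[foll,b=10,-]
e15 deliver 1→2: ·
e16 deliver 1→0: ·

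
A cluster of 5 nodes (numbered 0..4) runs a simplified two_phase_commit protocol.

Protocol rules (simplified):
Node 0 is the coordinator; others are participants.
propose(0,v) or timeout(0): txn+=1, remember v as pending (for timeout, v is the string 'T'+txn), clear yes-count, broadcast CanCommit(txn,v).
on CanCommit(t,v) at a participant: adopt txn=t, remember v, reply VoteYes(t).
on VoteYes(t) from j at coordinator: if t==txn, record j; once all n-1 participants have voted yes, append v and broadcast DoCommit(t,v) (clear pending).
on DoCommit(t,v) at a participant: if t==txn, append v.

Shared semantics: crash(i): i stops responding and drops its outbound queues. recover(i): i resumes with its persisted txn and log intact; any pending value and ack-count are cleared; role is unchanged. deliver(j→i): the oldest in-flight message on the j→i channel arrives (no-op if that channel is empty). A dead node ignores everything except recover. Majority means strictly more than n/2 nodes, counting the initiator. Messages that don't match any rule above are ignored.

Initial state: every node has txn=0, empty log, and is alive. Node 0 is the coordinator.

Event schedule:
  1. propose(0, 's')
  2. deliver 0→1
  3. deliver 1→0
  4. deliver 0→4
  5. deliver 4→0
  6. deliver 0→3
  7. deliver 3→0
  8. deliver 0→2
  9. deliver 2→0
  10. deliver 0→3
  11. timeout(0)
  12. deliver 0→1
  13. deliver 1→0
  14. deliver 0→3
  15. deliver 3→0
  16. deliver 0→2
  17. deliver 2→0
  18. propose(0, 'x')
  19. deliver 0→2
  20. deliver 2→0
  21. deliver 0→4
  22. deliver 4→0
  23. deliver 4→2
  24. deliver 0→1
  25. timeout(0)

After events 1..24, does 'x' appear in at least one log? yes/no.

[1] propose(0,'s') → N0(coor t1 [-])
[2] deliver 0→1 → N1(part t1 [-])
[3] deliver 1→0 → ∅
[4] deliver 0→4 → N4(part t1 [-])
[5] deliver 4→0 → ∅
[6] deliver 0→3 → N3(part t1 [-])
[7] deliver 3→0 → ∅
[8] deliver 0→2 → N2(part t1 [-])
[9] deliver 2→0 → N0(coor t1 [s])
[10] deliver 0→3 → N3(part t1 [s])
[11] timeout(0) → N0(coor t2 [s])
[12] deliver 0→1 → N1(part t1 [s])
[13] deliver 1→0 → ∅
[14] deliver 0→3 → N3(part t2 [s])
[15] deliver 3→0 → ∅
[16] deliver 0→2 → N2(part t1 [s])
[17] deliver 2→0 → ∅
[18] propose(0,'x') → N0(coor t3 [s])
[19] deliver 0→2 → N2(part t2 [s])
[20] deliver 2→0 → ∅
[21] deliver 0→4 → N4(part t1 [s])
[22] deliver 4→0 → ∅
[23] deliver 4→2 → ∅
[24] deliver 0→1 → N1(part t2 [s])

no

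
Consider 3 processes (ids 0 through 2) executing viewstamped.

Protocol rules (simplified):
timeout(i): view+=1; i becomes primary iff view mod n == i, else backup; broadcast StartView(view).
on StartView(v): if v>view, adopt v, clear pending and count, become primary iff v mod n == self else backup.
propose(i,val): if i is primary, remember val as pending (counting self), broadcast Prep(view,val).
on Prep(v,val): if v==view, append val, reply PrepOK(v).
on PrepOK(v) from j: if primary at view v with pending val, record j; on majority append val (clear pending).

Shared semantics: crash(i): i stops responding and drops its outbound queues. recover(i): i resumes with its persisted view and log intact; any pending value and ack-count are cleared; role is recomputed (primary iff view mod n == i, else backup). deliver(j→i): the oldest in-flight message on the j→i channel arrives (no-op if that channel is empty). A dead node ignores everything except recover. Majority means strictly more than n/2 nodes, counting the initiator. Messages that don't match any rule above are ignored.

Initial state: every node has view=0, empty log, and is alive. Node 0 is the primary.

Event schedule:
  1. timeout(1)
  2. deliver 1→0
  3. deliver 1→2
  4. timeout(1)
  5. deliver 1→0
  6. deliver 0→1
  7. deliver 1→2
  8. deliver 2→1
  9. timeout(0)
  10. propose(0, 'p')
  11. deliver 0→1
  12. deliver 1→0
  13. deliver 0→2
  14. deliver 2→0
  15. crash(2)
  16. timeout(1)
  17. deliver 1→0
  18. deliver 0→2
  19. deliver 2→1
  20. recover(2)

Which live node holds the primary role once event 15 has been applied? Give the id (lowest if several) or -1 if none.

[1] timeout(1) → N1(prim v1 [-])
[2] deliver 1→0 → N0(back v1 [-])
[3] deliver 1→2 → N2(back v1 [-])
[4] timeout(1) → N1(back v2 [-])
[5] deliver 1→0 → N0(back v2 [-])
[6] deliver 0→1 → ∅
[7] deliver 1→2 → N2(prim v2 [-])
[8] deliver 2→1 → ∅
[9] timeout(0) → N0(prim v3 [-])
[10] propose(0,'p') → ∅
[11] deliver 0→1 → N1(back v3 [-])
[12] deliver 1→0 → ∅
[13] deliver 0→2 → N2(back v3 [-])
[14] deliver 2→0 → ∅
[15] crash(2) → N2(✗back v3 [-])

0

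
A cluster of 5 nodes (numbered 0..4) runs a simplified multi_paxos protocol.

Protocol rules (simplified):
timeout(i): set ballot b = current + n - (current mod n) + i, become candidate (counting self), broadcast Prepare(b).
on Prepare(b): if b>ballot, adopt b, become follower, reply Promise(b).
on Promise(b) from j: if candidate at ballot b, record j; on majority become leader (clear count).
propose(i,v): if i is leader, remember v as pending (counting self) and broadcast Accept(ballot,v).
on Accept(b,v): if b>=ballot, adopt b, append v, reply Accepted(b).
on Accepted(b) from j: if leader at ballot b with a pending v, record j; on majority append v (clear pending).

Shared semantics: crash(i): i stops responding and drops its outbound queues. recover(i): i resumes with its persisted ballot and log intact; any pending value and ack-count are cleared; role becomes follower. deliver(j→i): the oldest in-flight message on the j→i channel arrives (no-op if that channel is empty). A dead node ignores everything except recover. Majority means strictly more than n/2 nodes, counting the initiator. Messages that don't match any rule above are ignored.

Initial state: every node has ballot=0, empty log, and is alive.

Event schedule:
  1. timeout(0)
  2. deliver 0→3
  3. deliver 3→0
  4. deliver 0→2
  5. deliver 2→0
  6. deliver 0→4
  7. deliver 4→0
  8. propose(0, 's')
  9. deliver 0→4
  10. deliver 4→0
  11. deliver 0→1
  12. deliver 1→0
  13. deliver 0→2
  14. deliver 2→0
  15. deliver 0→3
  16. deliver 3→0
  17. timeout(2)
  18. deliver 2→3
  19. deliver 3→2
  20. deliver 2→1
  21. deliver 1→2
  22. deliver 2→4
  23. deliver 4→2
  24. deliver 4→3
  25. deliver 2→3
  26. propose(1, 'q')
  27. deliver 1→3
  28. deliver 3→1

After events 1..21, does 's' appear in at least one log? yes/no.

yes

e1 timeout(0): 0[cand,b=5,-]
e2 deliver 0→3: 3[foll,b=5,-]
e3 deliver 3→0: ·
e4 deliver 0→2: 2[foll,b=5,-]
e5 deliver 2→0: 0[lead,b=5,-]
e6 deliver 0→4: 4[foll,b=5,-]
e7 deliver 4→0: ·
e8 propose(0,'s'): ·
e9 deliver 0→4: 4[foll,b=5,s]
e10 deliver 4→0: ·
e11 deliver 0→1: 1[foll,b=5,-]
e12 deliver 1→0: ·
e13 deliver 0→2: 2[foll,b=5,s]
e14 deliver 2→0: 0[lead,b=5,s]
e15 deliver 0→3: 3[foll,b=5,s]
e16 deliver 3→0: ·
e17 timeout(2): 2[cand,b=12,s]
e18 deliver 2→3: 3[foll,b=12,s]
e19 deliver 3→2: ·
e20 deliver 2→1: 1[foll,b=12,-]
e21 deliver 1→2: 2[lead,b=12,s]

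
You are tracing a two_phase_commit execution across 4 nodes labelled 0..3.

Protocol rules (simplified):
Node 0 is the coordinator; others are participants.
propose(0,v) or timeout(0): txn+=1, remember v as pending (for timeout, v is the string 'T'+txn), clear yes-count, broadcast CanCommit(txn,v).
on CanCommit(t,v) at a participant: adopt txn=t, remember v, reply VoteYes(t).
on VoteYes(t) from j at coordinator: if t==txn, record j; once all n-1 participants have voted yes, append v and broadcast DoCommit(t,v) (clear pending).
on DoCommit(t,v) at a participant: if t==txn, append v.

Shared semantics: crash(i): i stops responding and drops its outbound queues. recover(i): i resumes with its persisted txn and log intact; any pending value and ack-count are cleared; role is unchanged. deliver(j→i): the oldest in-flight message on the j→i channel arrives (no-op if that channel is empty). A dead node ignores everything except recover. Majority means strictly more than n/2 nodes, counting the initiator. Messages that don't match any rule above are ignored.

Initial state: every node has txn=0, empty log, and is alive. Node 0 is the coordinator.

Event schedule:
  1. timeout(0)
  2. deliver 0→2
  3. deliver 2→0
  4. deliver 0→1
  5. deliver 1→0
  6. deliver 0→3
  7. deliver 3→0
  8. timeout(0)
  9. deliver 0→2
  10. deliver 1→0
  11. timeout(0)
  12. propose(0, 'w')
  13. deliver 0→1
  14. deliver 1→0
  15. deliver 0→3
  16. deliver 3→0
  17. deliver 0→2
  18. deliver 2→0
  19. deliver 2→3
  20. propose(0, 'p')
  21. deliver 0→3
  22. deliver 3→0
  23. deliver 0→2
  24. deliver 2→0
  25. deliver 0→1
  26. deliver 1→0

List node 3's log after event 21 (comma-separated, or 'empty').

T1

step 1 timeout(0): 0={coor,t=1,log=-}
step 2 deliver 0→2: 2={part,t=1,log=-}
step 3 deliver 2→0: —
step 4 deliver 0→1: 1={part,t=1,log=-}
step 5 deliver 1→0: —
step 6 deliver 0→3: 3={part,t=1,log=-}
step 7 deliver 3→0: 0={coor,t=1,log=T1}
step 8 timeout(0): 0={coor,t=2,log=T1}
step 9 deliver 0→2: 2={part,t=1,log=T1}
step 10 deliver 1→0: —
step 11 timeout(0): 0={coor,t=3,log=T1}
step 12 propose(0,'w'): 0={coor,t=4,log=T1}
step 13 deliver 0→1: 1={part,t=1,log=T1}
step 14 deliver 1→0: —
step 15 deliver 0→3: 3={part,t=1,log=T1}
step 16 deliver 3→0: —
step 17 deliver 0→2: 2={part,t=2,log=T1}
step 18 deliver 2→0: —
step 19 deliver 2→3: —
step 20 propose(0,'p'): 0={coor,t=5,log=T1}
step 21 deliver 0→3: 3={part,t=2,log=T1}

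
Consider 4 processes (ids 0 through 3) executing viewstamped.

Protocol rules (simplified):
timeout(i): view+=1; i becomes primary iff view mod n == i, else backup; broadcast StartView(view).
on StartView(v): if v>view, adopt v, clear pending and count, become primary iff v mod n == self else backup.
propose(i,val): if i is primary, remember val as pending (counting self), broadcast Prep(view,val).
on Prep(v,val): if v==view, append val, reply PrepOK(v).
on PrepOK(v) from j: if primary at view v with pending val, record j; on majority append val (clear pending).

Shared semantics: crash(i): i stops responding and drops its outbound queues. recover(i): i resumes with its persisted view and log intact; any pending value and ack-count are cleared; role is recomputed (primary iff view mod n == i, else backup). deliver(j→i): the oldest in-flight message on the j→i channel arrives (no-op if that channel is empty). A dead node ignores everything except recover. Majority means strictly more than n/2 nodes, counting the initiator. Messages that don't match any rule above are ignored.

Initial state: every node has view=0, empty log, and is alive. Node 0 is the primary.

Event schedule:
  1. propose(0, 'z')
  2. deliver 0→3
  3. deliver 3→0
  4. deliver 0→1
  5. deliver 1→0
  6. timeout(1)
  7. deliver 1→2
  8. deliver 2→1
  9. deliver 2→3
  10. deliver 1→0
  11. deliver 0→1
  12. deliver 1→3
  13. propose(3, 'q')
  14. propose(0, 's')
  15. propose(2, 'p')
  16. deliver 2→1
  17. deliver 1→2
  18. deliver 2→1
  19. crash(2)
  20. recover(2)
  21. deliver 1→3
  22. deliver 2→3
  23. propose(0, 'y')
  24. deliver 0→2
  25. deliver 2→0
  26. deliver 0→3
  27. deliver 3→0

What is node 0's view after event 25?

1

after 1 — propose(0,'z'): ·
after 2 — deliver 0→3: n3:back/v0/[z]
after 3 — deliver 3→0: ·
after 4 — deliver 0→1: n1:back/v0/[z]
after 5 — deliver 1→0: n0:prim/v0/[z]
after 6 — timeout(1): n1:prim/v1/[z]
after 7 — deliver 1→2: n2:back/v1/[-]
after 8 — deliver 2→1: ·
after 9 — deliver 2→3: ·
after 10 — deliver 1→0: n0:back/v1/[z]
after 11 — deliver 0→1: ·
after 12 — deliver 1→3: n3:back/v1/[z]
after 13 — propose(3,'q'): ·
after 14 — propose(0,'s'): ·
after 15 — propose(2,'p'): ·
after 16 — deliver 2→1: ·
after 17 — deliver 1→2: ·
after 18 — deliver 2→1: ·
after 19 — crash(2): n2:✗back/v1/[-]
after 20 — recover(2): n2:back/v1/[-]
after 21 — deliver 1→3: ·
after 22 — deliver 2→3: ·
after 23 — propose(0,'y'): ·
after 24 — deliver 0→2: ·
after 25 — deliver 2→0: ·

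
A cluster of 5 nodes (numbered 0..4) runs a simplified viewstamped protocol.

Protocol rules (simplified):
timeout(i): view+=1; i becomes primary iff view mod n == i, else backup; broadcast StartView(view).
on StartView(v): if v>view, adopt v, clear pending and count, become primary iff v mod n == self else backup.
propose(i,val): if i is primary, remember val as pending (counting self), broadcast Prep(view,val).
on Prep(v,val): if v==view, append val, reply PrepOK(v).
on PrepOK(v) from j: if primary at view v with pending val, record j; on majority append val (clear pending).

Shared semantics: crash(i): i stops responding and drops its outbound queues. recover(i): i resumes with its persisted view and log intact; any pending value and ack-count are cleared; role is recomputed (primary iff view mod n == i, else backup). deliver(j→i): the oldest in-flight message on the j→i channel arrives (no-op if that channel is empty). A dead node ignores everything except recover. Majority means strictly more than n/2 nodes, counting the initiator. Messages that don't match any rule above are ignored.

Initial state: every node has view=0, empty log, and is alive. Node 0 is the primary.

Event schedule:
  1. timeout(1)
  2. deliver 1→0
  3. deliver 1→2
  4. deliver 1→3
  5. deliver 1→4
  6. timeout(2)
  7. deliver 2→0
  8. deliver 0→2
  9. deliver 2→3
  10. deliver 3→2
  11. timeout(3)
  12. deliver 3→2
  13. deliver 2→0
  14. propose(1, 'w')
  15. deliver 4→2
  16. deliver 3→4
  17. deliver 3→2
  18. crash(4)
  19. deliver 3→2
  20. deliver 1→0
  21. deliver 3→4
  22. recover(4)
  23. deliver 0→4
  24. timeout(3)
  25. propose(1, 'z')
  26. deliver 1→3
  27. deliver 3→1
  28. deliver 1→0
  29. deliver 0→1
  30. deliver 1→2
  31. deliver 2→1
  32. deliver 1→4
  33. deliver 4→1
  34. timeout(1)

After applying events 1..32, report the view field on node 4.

step 1 timeout(1): 1={prim,v=1,log=-}
step 2 deliver 1→0: 0={back,v=1,log=-}
step 3 deliver 1→2: 2={back,v=1,log=-}
step 4 deliver 1→3: 3={back,v=1,log=-}
step 5 deliver 1→4: 4={back,v=1,log=-}
step 6 timeout(2): 2={prim,v=2,log=-}
step 7 deliver 2→0: 0={back,v=2,log=-}
step 8 deliver 0→2: —
step 9 deliver 2→3: 3={back,v=2,log=-}
step 10 deliver 3→2: —
step 11 timeout(3): 3={prim,v=3,log=-}
step 12 deliver 3→2: 2={back,v=3,log=-}
step 13 deliver 2→0: —
step 14 propose(1,'w'): —
step 15 deliver 4→2: —
step 16 deliver 3→4: 4={back,v=3,log=-}
step 17 deliver 3→2: —
step 18 crash(4): 4={✗back,v=3,log=-}
step 19 deliver 3→2: —
step 20 deliver 1→0: —
step 21 deliver 3→4: —
step 22 recover(4): 4={back,v=3,log=-}
step 23 deliver 0→4: —
step 24 timeout(3): 3={back,v=4,log=-}
step 25 propose(1,'z'): —
step 26 deliver 1→3: —
step 27 deliver 3→1: 1={back,v=3,log=-}
step 28 deliver 1→0: —
step 29 deliver 0→1: —
step 30 deliver 1→2: —
step 31 deliver 2→1: —
step 32 deliver 1→4: —

3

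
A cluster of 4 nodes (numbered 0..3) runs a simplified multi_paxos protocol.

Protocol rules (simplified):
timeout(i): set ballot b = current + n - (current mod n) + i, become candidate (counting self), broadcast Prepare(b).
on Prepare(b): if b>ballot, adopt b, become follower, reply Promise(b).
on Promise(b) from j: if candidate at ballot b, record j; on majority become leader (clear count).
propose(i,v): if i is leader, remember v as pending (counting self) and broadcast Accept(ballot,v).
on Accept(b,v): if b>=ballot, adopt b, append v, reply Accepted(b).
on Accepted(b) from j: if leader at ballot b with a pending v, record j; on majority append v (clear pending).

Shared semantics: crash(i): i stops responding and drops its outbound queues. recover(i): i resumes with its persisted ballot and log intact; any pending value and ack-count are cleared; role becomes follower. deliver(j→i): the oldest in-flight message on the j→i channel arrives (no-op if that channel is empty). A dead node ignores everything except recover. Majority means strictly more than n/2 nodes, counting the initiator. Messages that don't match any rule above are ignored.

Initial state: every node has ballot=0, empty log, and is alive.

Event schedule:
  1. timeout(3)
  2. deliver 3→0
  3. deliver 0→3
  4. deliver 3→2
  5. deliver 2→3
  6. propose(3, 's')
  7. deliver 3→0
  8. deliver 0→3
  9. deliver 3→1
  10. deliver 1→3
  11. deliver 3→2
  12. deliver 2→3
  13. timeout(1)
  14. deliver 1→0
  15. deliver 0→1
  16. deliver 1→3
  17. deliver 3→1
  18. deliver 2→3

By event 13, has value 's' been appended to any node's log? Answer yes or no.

e1 timeout(3): 3[cand,b=7,-]
e2 deliver 3→0: 0[foll,b=7,-]
e3 deliver 0→3: ·
e4 deliver 3→2: 2[foll,b=7,-]
e5 deliver 2→3: 3[lead,b=7,-]
e6 propose(3,'s'): ·
e7 deliver 3→0: 0[foll,b=7,s]
e8 deliver 0→3: ·
e9 deliver 3→1: 1[foll,b=7,-]
e10 deliver 1→3: ·
e11 deliver 3→2: 2[foll,b=7,s]
e12 deliver 2→3: 3[lead,b=7,s]
e13 timeout(1): 1[cand,b=9,-]

yes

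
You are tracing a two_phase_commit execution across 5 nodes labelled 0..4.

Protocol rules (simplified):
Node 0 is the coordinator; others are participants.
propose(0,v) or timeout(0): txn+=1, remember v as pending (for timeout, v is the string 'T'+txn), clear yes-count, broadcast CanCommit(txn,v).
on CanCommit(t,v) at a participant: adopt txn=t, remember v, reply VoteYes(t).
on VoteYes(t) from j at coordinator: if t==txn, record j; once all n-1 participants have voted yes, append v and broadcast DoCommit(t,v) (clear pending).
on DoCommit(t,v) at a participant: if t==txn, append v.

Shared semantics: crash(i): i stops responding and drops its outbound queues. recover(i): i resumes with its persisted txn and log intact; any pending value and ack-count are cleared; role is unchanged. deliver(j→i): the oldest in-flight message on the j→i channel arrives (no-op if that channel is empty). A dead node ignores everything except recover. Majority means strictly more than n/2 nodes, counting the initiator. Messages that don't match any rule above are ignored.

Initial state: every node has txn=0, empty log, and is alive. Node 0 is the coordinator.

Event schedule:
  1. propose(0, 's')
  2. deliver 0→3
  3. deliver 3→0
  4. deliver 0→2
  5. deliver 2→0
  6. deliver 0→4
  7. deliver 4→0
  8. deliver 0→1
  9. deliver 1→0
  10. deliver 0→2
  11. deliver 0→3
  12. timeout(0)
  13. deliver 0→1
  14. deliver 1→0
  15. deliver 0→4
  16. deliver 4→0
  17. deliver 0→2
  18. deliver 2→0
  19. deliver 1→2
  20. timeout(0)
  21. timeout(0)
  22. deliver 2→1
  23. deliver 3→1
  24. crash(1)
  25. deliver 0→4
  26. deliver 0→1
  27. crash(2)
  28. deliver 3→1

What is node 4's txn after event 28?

2

1. propose(0,'s'):  <0:coor t1 ->
2. deliver 0→3:  <3:part t1 ->
3. deliver 3→0:  nop
4. deliver 0→2:  <2:part t1 ->
5. deliver 2→0:  nop
6. deliver 0→4:  <4:part t1 ->
7. deliver 4→0:  nop
8. deliver 0→1:  <1:part t1 ->
9. deliver 1→0:  <0:coor t1 s>
10. deliver 0→2:  <2:part t1 s>
11. deliver 0→3:  <3:part t1 s>
12. timeout(0):  <0:coor t2 s>
13. deliver 0→1:  <1:part t1 s>
14. deliver 1→0:  nop
15. deliver 0→4:  <4:part t1 s>
16. deliver 4→0:  nop
17. deliver 0→2:  <2:part t2 s>
18. deliver 2→0:  nop
19. deliver 1→2:  nop
20. timeout(0):  <0:coor t3 s>
21. timeout(0):  <0:coor t4 s>
22. deliver 2→1:  nop
23. deliver 3→1:  nop
24. crash(1):  <1:✗part t1 s>
25. deliver 0→4:  <4:part t2 s>
26. deliver 0→1:  nop
27. crash(2):  <2:✗part t2 s>
28. deliver 3→1:  nop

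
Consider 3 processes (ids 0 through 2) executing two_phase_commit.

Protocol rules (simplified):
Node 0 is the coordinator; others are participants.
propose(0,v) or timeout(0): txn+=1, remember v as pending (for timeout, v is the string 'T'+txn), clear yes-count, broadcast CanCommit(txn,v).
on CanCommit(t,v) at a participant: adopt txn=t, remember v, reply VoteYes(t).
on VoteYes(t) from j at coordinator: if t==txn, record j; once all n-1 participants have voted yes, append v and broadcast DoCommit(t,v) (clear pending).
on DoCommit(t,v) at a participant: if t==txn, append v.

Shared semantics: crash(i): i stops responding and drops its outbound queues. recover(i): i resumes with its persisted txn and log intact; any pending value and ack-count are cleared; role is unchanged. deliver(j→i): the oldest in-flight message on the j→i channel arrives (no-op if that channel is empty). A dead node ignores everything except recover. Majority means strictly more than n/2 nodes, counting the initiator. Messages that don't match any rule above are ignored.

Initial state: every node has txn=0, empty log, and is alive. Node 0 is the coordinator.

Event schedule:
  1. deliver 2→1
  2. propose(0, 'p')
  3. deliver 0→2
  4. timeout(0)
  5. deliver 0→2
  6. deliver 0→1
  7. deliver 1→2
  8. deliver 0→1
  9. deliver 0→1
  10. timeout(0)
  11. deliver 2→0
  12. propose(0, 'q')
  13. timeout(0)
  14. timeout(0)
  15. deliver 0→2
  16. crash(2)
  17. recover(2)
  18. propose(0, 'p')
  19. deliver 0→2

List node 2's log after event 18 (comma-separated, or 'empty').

e1 deliver 2→1: ·
e2 propose(0,'p'): 0[coor,t=1,-]
e3 deliver 0→2: 2[part,t=1,-]
e4 timeout(0): 0[coor,t=2,-]
e5 deliver 0→2: 2[part,t=2,-]
e6 deliver 0→1: 1[part,t=1,-]
e7 deliver 1→2: ·
e8 deliver 0→1: 1[part,t=2,-]
e9 deliver 0→1: ·
e10 timeout(0): 0[coor,t=3,-]
e11 deliver 2→0: ·
e12 propose(0,'q'): 0[coor,t=4,-]
e13 timeout(0): 0[coor,t=5,-]
e14 timeout(0): 0[coor,t=6,-]
e15 deliver 0→2: 2[part,t=3,-]
e16 crash(2): 2[✗part,t=3,-]
e17 recover(2): 2[part,t=3,-]
e18 propose(0,'p'): 0[coor,t=7,-]

empty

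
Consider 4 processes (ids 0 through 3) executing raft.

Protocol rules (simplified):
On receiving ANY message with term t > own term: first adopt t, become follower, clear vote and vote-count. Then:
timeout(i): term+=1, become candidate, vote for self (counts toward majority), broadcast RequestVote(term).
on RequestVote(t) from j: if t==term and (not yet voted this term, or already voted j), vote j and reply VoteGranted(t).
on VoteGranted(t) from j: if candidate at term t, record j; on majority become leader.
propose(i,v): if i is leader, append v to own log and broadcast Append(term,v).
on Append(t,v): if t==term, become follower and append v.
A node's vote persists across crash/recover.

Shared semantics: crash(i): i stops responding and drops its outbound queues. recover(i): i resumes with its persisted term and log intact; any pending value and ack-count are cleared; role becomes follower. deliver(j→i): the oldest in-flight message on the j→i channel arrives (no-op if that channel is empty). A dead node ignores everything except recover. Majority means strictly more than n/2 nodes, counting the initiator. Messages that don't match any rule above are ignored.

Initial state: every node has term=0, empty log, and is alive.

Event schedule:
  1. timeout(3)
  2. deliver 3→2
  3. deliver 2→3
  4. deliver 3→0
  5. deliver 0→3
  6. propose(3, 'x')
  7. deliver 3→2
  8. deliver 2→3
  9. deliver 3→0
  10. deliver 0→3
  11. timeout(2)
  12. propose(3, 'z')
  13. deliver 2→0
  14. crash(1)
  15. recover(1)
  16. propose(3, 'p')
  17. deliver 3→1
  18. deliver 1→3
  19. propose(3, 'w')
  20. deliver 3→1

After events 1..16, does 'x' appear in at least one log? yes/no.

yes

step 1 timeout(3): 3={cand,t=1,log=-}
step 2 deliver 3→2: 2={foll,t=1,log=-}
step 3 deliver 2→3: —
step 4 deliver 3→0: 0={foll,t=1,log=-}
step 5 deliver 0→3: 3={lead,t=1,log=-}
step 6 propose(3,'x'): 3={lead,t=1,log=x}
step 7 deliver 3→2: 2={foll,t=1,log=x}
step 8 deliver 2→3: —
step 9 deliver 3→0: 0={foll,t=1,log=x}
step 10 deliver 0→3: —
step 11 timeout(2): 2={cand,t=2,log=x}
step 12 propose(3,'z'): 3={lead,t=1,log=x,z}
step 13 deliver 2→0: 0={foll,t=2,log=x}
step 14 crash(1): 1={✗foll,t=0,log=-}
step 15 recover(1): 1={foll,t=0,log=-}
step 16 propose(3,'p'): 3={lead,t=1,log=x,z,p}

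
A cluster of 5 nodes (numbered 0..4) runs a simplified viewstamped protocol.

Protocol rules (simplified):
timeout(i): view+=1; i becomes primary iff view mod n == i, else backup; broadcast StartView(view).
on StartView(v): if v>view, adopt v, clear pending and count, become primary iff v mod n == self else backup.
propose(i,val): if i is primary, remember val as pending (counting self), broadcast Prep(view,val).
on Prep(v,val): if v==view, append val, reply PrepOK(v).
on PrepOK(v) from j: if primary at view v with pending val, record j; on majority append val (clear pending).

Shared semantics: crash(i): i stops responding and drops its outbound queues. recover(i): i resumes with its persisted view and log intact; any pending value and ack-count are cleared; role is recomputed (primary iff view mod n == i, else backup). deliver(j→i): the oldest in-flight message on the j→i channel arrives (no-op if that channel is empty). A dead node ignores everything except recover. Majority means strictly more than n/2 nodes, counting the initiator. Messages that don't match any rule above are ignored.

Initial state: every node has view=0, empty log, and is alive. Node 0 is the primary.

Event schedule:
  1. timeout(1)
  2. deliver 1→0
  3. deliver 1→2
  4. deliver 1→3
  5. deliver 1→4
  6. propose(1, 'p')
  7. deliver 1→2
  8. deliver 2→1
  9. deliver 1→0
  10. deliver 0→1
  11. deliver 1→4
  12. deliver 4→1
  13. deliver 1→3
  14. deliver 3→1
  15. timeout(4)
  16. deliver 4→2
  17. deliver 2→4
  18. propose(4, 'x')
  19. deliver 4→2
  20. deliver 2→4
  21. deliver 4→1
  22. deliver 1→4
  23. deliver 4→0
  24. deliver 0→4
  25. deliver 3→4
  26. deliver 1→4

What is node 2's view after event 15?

1

after 1 — timeout(1): n1:prim/v1/[-]
after 2 — deliver 1→0: n0:back/v1/[-]
after 3 — deliver 1→2: n2:back/v1/[-]
after 4 — deliver 1→3: n3:back/v1/[-]
after 5 — deliver 1→4: n4:back/v1/[-]
after 6 — propose(1,'p'): ·
after 7 — deliver 1→2: n2:back/v1/[p]
after 8 — deliver 2→1: ·
after 9 — deliver 1→0: n0:back/v1/[p]
after 10 — deliver 0→1: n1:prim/v1/[p]
after 11 — deliver 1→4: n4:back/v1/[p]
after 12 — deliver 4→1: ·
after 13 — deliver 1→3: n3:back/v1/[p]
after 14 — deliver 3→1: ·
after 15 — timeout(4): n4:back/v2/[p]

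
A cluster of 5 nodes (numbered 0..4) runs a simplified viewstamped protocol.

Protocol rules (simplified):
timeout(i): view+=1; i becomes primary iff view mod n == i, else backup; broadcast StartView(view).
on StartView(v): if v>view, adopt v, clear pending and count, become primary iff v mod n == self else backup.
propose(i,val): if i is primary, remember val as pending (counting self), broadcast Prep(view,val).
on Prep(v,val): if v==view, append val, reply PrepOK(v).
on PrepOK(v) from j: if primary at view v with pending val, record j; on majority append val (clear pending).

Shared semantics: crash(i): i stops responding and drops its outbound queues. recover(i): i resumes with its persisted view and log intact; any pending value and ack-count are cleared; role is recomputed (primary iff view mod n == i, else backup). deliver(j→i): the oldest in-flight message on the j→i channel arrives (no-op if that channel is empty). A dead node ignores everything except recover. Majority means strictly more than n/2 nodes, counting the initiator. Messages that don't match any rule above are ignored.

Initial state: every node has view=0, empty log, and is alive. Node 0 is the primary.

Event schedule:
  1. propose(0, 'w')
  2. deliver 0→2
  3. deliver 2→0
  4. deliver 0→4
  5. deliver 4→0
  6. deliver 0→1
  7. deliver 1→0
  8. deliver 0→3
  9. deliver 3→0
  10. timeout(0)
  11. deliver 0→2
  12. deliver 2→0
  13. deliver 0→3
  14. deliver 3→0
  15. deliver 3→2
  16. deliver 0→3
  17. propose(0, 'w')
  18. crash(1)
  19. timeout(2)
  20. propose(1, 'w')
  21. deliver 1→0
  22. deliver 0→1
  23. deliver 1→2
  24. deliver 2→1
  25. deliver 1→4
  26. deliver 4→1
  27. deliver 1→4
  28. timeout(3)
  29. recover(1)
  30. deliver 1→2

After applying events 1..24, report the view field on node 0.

1. propose(0,'w'):  nop
2. deliver 0→2:  <2:back v0 w>
3. deliver 2→0:  nop
4. deliver 0→4:  <4:back v0 w>
5. deliver 4→0:  <0:prim v0 w>
6. deliver 0→1:  <1:back v0 w>
7. deliver 1→0:  nop
8. deliver 0→3:  <3:back v0 w>
9. deliver 3→0:  nop
10. timeout(0):  <0:back v1 w>
11. deliver 0→2:  <2:back v1 w>
12. deliver 2→0:  nop
13. deliver 0→3:  <3:back v1 w>
14. deliver 3→0:  nop
15. deliver 3→2:  nop
16. deliver 0→3:  nop
17. propose(0,'w'):  nop
18. crash(1):  <1:✗back v0 w>
19. timeout(2):  <2:prim v2 w>
20. propose(1,'w'):  nop
21. deliver 1→0:  nop
22. deliver 0→1:  nop
23. deliver 1→2:  nop
24. deliver 2→1:  nop

1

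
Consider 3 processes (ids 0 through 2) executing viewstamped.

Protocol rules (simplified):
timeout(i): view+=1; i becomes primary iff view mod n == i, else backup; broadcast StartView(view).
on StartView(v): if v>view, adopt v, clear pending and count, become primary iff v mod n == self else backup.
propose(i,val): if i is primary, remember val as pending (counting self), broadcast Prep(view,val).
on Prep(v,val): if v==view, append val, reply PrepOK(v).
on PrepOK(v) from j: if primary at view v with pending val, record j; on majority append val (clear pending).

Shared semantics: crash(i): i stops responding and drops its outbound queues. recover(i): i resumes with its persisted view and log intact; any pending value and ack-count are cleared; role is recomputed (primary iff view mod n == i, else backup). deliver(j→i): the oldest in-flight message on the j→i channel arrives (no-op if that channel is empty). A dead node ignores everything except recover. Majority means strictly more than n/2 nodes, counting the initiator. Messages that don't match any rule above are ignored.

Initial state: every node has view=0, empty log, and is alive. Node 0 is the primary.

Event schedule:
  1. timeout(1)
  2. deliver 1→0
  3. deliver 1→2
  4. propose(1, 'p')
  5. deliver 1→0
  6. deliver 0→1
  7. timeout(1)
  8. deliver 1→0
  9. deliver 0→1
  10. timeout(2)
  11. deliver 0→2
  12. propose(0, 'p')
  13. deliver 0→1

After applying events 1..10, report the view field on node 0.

after 1 — timeout(1): n1:prim/v1/[-]
after 2 — deliver 1→0: n0:back/v1/[-]
after 3 — deliver 1→2: n2:back/v1/[-]
after 4 — propose(1,'p'): ·
after 5 — deliver 1→0: n0:back/v1/[p]
after 6 — deliver 0→1: n1:prim/v1/[p]
after 7 — timeout(1): n1:back/v2/[p]
after 8 — deliver 1→0: n0:back/v2/[p]
after 9 — deliver 0→1: ·
after 10 — timeout(2): n2:prim/v2/[-]

2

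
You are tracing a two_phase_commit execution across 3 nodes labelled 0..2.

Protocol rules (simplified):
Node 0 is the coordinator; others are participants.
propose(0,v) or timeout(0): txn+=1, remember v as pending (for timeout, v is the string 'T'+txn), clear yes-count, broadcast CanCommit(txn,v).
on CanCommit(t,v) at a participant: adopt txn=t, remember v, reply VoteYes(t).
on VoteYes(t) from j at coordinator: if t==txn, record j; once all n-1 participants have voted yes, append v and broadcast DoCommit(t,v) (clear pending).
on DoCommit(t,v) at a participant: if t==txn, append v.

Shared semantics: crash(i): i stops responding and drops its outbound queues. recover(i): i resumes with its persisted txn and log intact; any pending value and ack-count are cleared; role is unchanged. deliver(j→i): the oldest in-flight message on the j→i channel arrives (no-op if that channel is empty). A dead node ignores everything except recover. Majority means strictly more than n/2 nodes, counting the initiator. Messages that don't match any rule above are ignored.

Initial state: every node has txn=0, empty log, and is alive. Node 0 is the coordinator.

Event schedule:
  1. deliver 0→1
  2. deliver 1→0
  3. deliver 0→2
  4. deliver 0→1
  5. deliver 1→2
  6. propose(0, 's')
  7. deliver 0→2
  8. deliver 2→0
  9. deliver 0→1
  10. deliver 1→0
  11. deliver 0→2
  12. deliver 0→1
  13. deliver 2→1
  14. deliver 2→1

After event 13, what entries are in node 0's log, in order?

[1] deliver 0→1 → ∅
[2] deliver 1→0 → ∅
[3] deliver 0→2 → ∅
[4] deliver 0→1 → ∅
[5] deliver 1→2 → ∅
[6] propose(0,'s') → N0(coor t1 [-])
[7] deliver 0→2 → N2(part t1 [-])
[8] deliver 2→0 → ∅
[9] deliver 0→1 → N1(part t1 [-])
[10] deliver 1→0 → N0(coor t1 [s])
[11] deliver 0→2 → N2(part t1 [s])
[12] deliver 0→1 → N1(part t1 [s])
[13] deliver 2→1 → ∅

s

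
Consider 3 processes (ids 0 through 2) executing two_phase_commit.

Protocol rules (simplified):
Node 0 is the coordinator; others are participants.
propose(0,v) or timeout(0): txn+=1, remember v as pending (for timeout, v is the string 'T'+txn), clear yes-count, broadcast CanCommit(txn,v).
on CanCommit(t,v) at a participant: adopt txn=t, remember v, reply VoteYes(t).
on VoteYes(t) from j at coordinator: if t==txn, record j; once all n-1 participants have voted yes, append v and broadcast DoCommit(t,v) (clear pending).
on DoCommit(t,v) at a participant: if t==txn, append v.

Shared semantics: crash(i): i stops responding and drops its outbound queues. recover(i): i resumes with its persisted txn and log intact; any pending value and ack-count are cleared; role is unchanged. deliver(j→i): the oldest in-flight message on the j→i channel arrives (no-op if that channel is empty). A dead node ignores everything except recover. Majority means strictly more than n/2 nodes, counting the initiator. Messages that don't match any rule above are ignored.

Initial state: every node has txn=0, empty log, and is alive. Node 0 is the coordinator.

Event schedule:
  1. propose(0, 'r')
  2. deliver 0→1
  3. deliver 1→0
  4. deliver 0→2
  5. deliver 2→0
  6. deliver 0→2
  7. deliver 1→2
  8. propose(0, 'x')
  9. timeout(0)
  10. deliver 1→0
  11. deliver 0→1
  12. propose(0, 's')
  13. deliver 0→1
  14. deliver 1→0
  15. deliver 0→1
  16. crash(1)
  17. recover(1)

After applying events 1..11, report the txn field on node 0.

1. propose(0,'r'):  <0:coor t1 ->
2. deliver 0→1:  <1:part t1 ->
3. deliver 1→0:  nop
4. deliver 0→2:  <2:part t1 ->
5. deliver 2→0:  <0:coor t1 r>
6. deliver 0→2:  <2:part t1 r>
7. deliver 1→2:  nop
8. propose(0,'x'):  <0:coor t2 r>
9. timeout(0):  <0:coor t3 r>
10. deliver 1→0:  nop
11. deliver 0→1:  <1:part t1 r>

3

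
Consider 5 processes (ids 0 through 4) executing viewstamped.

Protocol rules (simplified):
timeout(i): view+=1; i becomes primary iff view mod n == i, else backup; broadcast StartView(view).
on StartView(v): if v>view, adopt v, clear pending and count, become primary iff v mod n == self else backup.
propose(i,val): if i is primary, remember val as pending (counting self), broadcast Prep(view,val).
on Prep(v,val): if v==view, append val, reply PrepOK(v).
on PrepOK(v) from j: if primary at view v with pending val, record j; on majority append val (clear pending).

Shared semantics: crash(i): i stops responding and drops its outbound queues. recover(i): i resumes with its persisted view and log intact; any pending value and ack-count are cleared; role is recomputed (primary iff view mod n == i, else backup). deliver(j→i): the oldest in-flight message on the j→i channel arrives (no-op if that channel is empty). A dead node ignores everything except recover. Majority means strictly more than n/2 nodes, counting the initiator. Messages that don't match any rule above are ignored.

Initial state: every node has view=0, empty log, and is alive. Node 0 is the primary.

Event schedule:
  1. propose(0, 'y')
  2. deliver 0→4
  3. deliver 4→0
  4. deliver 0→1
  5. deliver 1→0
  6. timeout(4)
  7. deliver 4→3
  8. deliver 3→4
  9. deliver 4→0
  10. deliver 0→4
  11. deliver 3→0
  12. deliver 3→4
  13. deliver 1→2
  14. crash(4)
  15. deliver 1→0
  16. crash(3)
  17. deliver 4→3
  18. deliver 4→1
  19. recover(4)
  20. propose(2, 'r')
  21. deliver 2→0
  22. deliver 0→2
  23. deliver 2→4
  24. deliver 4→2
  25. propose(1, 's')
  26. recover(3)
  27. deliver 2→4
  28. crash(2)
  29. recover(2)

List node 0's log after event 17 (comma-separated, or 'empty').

y

step 1 propose(0,'y'): —
step 2 deliver 0→4: 4={back,v=0,log=y}
step 3 deliver 4→0: —
step 4 deliver 0→1: 1={back,v=0,log=y}
step 5 deliver 1→0: 0={prim,v=0,log=y}
step 6 timeout(4): 4={back,v=1,log=y}
step 7 deliver 4→3: 3={back,v=1,log=-}
step 8 deliver 3→4: —
step 9 deliver 4→0: 0={back,v=1,log=y}
step 10 deliver 0→4: —
step 11 deliver 3→0: —
step 12 deliver 3→4: —
step 13 deliver 1→2: —
step 14 crash(4): 4={✗back,v=1,log=y}
step 15 deliver 1→0: —
step 16 crash(3): 3={✗back,v=1,log=-}
step 17 deliver 4→3: —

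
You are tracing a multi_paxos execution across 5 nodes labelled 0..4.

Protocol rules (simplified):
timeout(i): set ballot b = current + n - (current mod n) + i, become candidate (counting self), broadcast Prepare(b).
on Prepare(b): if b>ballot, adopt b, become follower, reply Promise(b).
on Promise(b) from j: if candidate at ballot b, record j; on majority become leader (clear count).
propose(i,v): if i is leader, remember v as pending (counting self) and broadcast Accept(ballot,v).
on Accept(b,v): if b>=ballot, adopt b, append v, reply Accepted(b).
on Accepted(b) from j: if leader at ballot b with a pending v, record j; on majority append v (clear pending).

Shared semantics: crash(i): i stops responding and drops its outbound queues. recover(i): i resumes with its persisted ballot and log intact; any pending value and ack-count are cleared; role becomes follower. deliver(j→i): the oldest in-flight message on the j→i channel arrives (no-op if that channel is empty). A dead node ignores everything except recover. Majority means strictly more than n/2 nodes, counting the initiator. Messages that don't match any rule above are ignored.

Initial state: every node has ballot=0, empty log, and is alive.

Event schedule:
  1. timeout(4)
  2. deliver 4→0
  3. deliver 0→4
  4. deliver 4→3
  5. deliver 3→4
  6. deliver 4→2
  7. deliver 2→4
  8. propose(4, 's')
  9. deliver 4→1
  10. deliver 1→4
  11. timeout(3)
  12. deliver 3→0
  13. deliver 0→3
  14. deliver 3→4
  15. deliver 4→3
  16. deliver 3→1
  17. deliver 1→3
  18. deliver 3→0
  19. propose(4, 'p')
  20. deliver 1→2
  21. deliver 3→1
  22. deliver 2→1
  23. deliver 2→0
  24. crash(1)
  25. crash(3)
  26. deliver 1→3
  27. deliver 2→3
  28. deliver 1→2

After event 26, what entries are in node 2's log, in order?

1. timeout(4):  <4:cand b9 ->
2. deliver 4→0:  <0:foll b9 ->
3. deliver 0→4:  nop
4. deliver 4→3:  <3:foll b9 ->
5. deliver 3→4:  <4:lead b9 ->
6. deliver 4→2:  <2:foll b9 ->
7. deliver 2→4:  nop
8. propose(4,'s'):  nop
9. deliver 4→1:  <1:foll b9 ->
10. deliver 1→4:  nop
11. timeout(3):  <3:cand b13 ->
12. deliver 3→0:  <0:foll b13 ->
13. deliver 0→3:  nop
14. deliver 3→4:  <4:foll b13 ->
15. deliver 4→3:  nop
16. deliver 3→1:  <1:foll b13 ->
17. deliver 1→3:  <3:lead b13 ->
18. deliver 3→0:  nop
19. propose(4,'p'):  nop
20. deliver 1→2:  nop
21. deliver 3→1:  nop
22. deliver 2→1:  nop
23. deliver 2→0:  nop
24. crash(1):  <1:✗foll b13 ->
25. crash(3):  <3:✗lead b13 ->
26. deliver 1→3:  nop

empty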